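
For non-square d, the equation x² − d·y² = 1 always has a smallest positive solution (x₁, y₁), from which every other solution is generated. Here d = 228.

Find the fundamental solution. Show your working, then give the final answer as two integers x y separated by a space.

√228 → a₀=15, period (10,30); ℓ=2 even so k=1
i=0: a=15 ⇒ p=15, q=1
i=1: a=10 ⇒ p=151, q=10
fundamental: x₁=151, y₁=10  (since 22801 − 228·100 = 1)

151 10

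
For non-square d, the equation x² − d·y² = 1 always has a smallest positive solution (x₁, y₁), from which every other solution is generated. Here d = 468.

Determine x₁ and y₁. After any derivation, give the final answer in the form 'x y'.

649 30

[21; 1,1,1,2,1,1,1,42] for √468; ℓ=8 ⇒ convergent index 7
step 0: (21, 1)  from 21·(1,0) + (0,1)
…
step 2: (43, 2)  from 1·(22,1) + (21,1)
…
step 4: (173, 8)  from 2·(65,3) + (43,2)
step 5: (238, 11)  from 1·(173,8) + (65,3)
step 6: (411, 19)  from 1·(238,11) + (173,8)
step 7: (649, 30)  from 1·(411,19) + (238,11)
→ (649, 30).  Check: 649²=421201, 468·30²=421200, difference 1.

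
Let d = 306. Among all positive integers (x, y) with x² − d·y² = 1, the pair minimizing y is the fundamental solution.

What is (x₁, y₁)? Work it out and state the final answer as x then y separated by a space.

35 2

√306 = [17; 2,34, …], period ℓ=2 (even) → k=1
a_0=17:  p_0=17·1+0=17,  q_0=17·0+1=1
a_1=2:  p_1=2·17+1=35,  q_1=2·1+0=2
fundamental: x₁=35, y₁=2  (since 1225 − 306·4 = 1)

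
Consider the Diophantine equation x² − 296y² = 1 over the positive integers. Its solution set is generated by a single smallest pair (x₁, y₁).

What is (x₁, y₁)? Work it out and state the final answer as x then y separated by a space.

3699 215

√296 → a₀=17, period (4,1,7,1,4,34); ℓ=6 even so k=5
step 0: (17, 1)  from 17·(1,0) + (0,1)
step 1: (69, 4)  from 4·(17,1) + (1,0)
step 2: (86, 5)  from 1·(69,4) + (17,1)
…
step 4: (757, 44)  from 1·(671,39) + (86,5)
step 5: (3699, 215)  from 4·(757,44) + (671,39)
(x₁, y₁) = (3699, 215);  3699² − 296·215² = 1 ✓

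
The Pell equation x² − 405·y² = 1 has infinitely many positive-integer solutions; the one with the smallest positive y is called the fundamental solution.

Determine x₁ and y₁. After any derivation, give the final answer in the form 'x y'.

161 8

√405 → a₀=20, period (8,40); ℓ=2 even so k=1
step 0: (20, 1)  from 20·(1,0) + (0,1)
step 1: (161, 8)  from 8·(20,1) + (1,0)
→ (161, 8).  Check: 161²=25921, 405·8²=25920, difference 1.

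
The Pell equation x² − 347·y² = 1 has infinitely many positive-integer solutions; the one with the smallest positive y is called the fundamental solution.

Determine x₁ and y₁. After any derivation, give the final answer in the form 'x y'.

641602 34443

[18; 1,1,1,2,4,…,1,1,36] for √347; ℓ=14 ⇒ convergent index 13
step 0: (18, 1)  from 18·(1,0) + (0,1)
…
step 3: (56, 3)  from 1·(37,2) + (19,1)
step 4: (149, 8)  from 2·(56,3) + (37,2)
step 5: (652, 35)  from 4·(149,8) + (56,3)
step 6: (801, 43)  from 1·(652,35) + (149,8)
step 7: (14269, 766)  from 17·(801,43) + (652,35)
step 8: (15070, 809)  from 1·(14269,766) + (801,43)
step 9: (74549, 4002)  from 4·(15070,809) + (14269,766)
step 10: (164168, 8813)  from 2·(74549,4002) + (15070,809)
step 11: (238717, 12815)  from 1·(164168,8813) + (74549,4002)
step 12: (402885, 21628)  from 1·(238717,12815) + (164168,8813)
step 13: (641602, 34443)  from 1·(402885,21628) + (238717,12815)
→ (641602, 34443).  Check: 641602²=411653126404, 347·34443²=411653126403, difference 1.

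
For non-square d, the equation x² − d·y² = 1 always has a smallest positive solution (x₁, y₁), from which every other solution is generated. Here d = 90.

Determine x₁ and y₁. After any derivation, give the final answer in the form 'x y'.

[9; 2,18] for √90; ℓ=2 ⇒ convergent index 1
a_0=9:  p_0=9·1+0=9,  q_0=9·0+1=1
a_1=2:  p_1=2·9+1=19,  q_1=2·1+0=2
→ (19, 2).  Check: 19²=361, 90·2²=360, difference 1.

19 2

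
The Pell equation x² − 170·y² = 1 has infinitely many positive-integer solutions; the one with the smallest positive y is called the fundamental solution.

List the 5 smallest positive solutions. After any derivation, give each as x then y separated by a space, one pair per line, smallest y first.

√170 = [13; 26, …], period ℓ=1 (odd) → k=1
a_0=13:  p_0=13·1+0=13,  q_0=13·0+1=1
a_1=26:  p_1=26·13+1=339,  q_1=26·1+0=26
fundamental: x₁=339, y₁=26  (since 114921 − 170·676 = 1)
k=2:  x_2 = 339·339+170·26·26 = 229841,  y_2 = 339·26+26·339 = 17628
k=3:  x_3 = 339·229841+170·26·17628 = 155831859,  y_3 = 339·17628+26·229841 = 11951758
k=4:  x_4 = 339·155831859+170·26·11951758 = 105653770561,  y_4 = 339·11951758+26·155831859 = 8103274296
k=5:  x_5 = 339·105653770561+170·26·8103274296 = 71633100608499,  y_5 = 339·8103274296+26·105653770561 = 5494008020930

339 26
229841 17628
155831859 11951758
105653770561 8103274296
71633100608499 5494008020930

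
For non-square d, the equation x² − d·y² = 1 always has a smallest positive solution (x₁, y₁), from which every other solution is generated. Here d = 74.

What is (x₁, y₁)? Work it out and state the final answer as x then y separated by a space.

3699 430

√74 = [8; 1,1,1,1,16, …], period ℓ=5 (odd) → k=9
k=0  a_k=8  p_k/q_k = 8/1
k=1  a_k=1  p_k/q_k = 9/1
…
k=4  a_k=1  p_k/q_k = 43/5
…
k=6  a_k=1  p_k/q_k = 757/88
…
k=8  a_k=1  p_k/q_k = 2228/259
k=9  a_k=1  p_k/q_k = 3699/430
→ (3699, 430).  Check: 3699²=13682601, 74·430²=13682600, difference 1.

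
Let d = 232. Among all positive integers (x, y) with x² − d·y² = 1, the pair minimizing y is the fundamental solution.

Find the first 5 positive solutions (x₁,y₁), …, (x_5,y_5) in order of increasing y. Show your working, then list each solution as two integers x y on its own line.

√232 = [15; 4,3,7,3,4,30, …], period ℓ=6 (even) → k=5
k=0  a_k=15  p_k/q_k = 15/1
k=1  a_k=4  p_k/q_k = 61/4
k=2  a_k=3  p_k/q_k = 198/13
k=3  a_k=7  p_k/q_k = 1447/95
k=4  a_k=3  p_k/q_k = 4539/298
k=5  a_k=4  p_k/q_k = 19603/1287
fundamental: x₁=19603, y₁=1287  (since 384277609 − 232·1656369 = 1)
(19603+1287√232)^2 = 768555217 + 50458122√232
(19603+1287√232)^3 = 30131975818099 + 1978261129845√232
(19603+1287√232)^4 = 1181354243155834177 + 77559705806244948√232
(19603+1287√232)^5 = 46316174427035658925363 + 3040805823861378301443√232

19603 1287
768555217 50458122
30131975818099 1978261129845
1181354243155834177 77559705806244948
46316174427035658925363 3040805823861378301443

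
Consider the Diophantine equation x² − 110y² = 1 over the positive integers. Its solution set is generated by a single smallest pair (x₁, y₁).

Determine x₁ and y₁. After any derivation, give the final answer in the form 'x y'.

21 2

√110 = [10; 2,20, …], period ℓ=2 (even) → k=1
a_0=10:  p_0=10·1+0=10,  q_0=10·0+1=1
a_1=2:  p_1=2·10+1=21,  q_1=2·1+0=2
→ (21, 2).  Check: 21²=441, 110·2²=440, difference 1.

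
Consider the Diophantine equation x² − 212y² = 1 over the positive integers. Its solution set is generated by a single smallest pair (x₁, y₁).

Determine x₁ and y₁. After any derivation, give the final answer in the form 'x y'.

√212 = [14; 1,1,3,1,1,…,1,1,28, …], period ℓ=14 (even) → k=13
step 0: (14, 1)  from 14·(1,0) + (0,1)
step 1: (15, 1)  from 1·(14,1) + (1,0)
…
step 3: (102, 7)  from 3·(29,2) + (15,1)
step 4: (131, 9)  from 1·(102,7) + (29,2)
…
step 6: (364, 25)  from 1·(233,16) + (131,9)
…
step 8: (2781, 191)  from 1·(2417,166) + (364,25)
…
step 10: (7979, 548)  from 1·(5198,357) + (2781,191)
…
step 12: (37114, 2549)  from 1·(29135,2001) + (7979,548)
step 13: (66249, 4550)  from 1·(37114,2549) + (29135,2001)
→ (66249, 4550).  Check: 66249²=4388930001, 212·4550²=4388930000, difference 1.

66249 4550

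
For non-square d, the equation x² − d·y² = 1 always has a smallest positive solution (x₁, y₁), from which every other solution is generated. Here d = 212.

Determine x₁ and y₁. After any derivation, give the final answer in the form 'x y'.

d=212: √d = [14; 1,1,3,1,1,…,1,1,28] (ℓ=14, even), read p_13/q_13
a_0=14:  p_0=14·1+0=14,  q_0=14·0+1=1
…
a_3=3:  p_3=3·29+15=102,  q_3=3·2+1=7
…
a_5=1:  p_5=1·131+102=233,  q_5=1·9+7=16
…
a_12=1:  p_12=1·29135+7979=37114,  q_12=1·2001+548=2549
a_13=1:  p_13=1·37114+29135=66249,  q_13=1·2549+2001=4550
(x₁, y₁) = (66249, 4550);  66249² − 212·4550² = 1 ✓

66249 4550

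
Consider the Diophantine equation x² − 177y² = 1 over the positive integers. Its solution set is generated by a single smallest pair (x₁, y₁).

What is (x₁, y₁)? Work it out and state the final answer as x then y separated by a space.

62423 4692

[13; 3,3,2,8,2,3,3,26] for √177; ℓ=8 ⇒ convergent index 7
step 0: (13, 1)  from 13·(1,0) + (0,1)
…
step 6: (18985, 1427)  from 3·(5468,411) + (2581,194)
step 7: (62423, 4692)  from 3·(18985,1427) + (5468,411)
(x₁, y₁) = (62423, 4692);  62423² − 177·4692² = 1 ✓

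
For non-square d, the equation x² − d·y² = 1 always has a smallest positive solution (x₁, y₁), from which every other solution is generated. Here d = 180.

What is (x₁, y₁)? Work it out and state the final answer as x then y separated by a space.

161 12

√180 → a₀=13, period (2,2,2,26); ℓ=4 even so k=3
step 0: (13, 1)  from 13·(1,0) + (0,1)
…
step 2: (67, 5)  from 2·(27,2) + (13,1)
step 3: (161, 12)  from 2·(67,5) + (27,2)
(x₁, y₁) = (161, 12);  161² − 180·12² = 1 ✓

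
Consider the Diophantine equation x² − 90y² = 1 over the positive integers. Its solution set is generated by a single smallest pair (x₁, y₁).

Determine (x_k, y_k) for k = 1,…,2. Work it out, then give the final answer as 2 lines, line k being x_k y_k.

√90 → a₀=9, period (2,18); ℓ=2 even so k=1
i=0: a=9 ⇒ p=9, q=1
i=1: a=2 ⇒ p=19, q=2
(x₁, y₁) = (19, 2);  19² − 90·2² = 1 ✓
(19+2√90)^2 = 721 + 76√90

19 2
721 76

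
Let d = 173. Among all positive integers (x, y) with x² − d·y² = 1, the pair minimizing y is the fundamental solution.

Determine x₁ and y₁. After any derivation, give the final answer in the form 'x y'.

[13; 6,1,1,6,26] for √173; ℓ=5 ⇒ convergent index 9
step 0: (13, 1)  from 13·(1,0) + (0,1)
…
step 3: (171, 13)  from 1·(92,7) + (79,6)
step 4: (1118, 85)  from 6·(171,13) + (92,7)
…
step 6: (176552, 13423)  from 6·(29239,2223) + (1118,85)
step 7: (205791, 15646)  from 1·(176552,13423) + (29239,2223)
step 8: (382343, 29069)  from 1·(205791,15646) + (176552,13423)
step 9: (2499849, 190060)  from 6·(382343,29069) + (205791,15646)
(x₁, y₁) = (2499849, 190060);  2499849² − 173·190060² = 1 ✓

2499849 190060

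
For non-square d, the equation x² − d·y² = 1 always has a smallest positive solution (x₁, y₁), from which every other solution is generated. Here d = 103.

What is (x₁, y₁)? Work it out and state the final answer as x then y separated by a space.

√103 = [10; 6,1,2,1,1,9,1,1,2,1,6,20, …], period ℓ=12 (even) → k=11
a_0=10:  p_0=10·1+0=10,  q_0=10·0+1=1
…
a_4=1:  p_4=1·203+71=274,  q_4=1·20+7=27
a_5=1:  p_5=1·274+203=477,  q_5=1·27+20=47
…
a_7=1:  p_7=1·4567+477=5044,  q_7=1·450+47=497
a_8=1:  p_8=1·5044+4567=9611,  q_8=1·497+450=947
…
a_10=1:  p_10=1·24266+9611=33877,  q_10=1·2391+947=3338
a_11=6:  p_11=6·33877+24266=227528,  q_11=6·3338+2391=22419
→ (227528, 22419).  Check: 227528²=51768990784, 103·22419²=51768990783, difference 1.

227528 22419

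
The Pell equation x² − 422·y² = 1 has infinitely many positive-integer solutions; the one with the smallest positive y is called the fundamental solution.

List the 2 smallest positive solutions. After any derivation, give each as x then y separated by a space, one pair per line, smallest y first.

7022501 341850
98631040590001 4801283933700

√422 = [20; 1,1,5,2,1,…,1,1,40, …], period ℓ=14 (even) → k=13
i=0: a=20 ⇒ p=20, q=1
i=1: a=1 ⇒ p=21, q=1
…
i=3: a=5 ⇒ p=226, q=11
…
i=5: a=1 ⇒ p=719, q=35
…
i=8: a=3 ⇒ p=163807, q=7974
…
i=11: a=5 ⇒ p=3211821, q=156349
i=12: a=1 ⇒ p=3810680, q=185501
i=13: a=1 ⇒ p=7022501, q=341850
(x₁, y₁) = (7022501, 341850);  7022501² − 422·341850² = 1 ✓
(x_2, y_2) = (7022501·7022501 + 422·341850·341850, 7022501·341850 + 341850·7022501) = (98631040590001, 4801283933700)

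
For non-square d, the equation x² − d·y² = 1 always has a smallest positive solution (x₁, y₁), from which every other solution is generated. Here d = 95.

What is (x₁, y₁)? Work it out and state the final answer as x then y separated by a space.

[9; 1,2,1,18] for √95; ℓ=4 ⇒ convergent index 3
step 0: (9, 1)  from 9·(1,0) + (0,1)
step 1: (10, 1)  from 1·(9,1) + (1,0)
step 2: (29, 3)  from 2·(10,1) + (9,1)
step 3: (39, 4)  from 1·(29,3) + (10,1)
→ (39, 4).  Check: 39²=1521, 95·4²=1520, difference 1.

39 4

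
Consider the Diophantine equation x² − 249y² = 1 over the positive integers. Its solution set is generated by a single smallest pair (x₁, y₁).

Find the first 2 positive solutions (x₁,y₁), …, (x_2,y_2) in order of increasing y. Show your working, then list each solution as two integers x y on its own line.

d=249: √d = [15; 1,3,1,1,5,…,3,1,30] (ℓ=16, even), read p_15/q_15
a_0=15:  p_0=15·1+0=15,  q_0=15·0+1=1
…
a_4=1:  p_4=1·79+63=142,  q_4=1·5+4=9
…
a_7=3:  p_7=3·931+789=3582,  q_7=3·59+50=227
…
a_9=3:  p_9=3·36751+3582=113835,  q_9=3·2329+227=7214
…
a_11=5:  p_11=5·150586+113835=866765,  q_11=5·9543+7214=54929
…
a_14=3:  p_14=3·1884116+1017351=6669699,  q_14=3·119401+64472=422675
a_15=1:  p_15=1·6669699+1884116=8553815,  q_15=1·422675+119401=542076
(x₁, y₁) = (8553815, 542076);  8553815² − 249·542076² = 1 ✓
(8553815+542076√249)^2 = 146335502108449 + 9273635639880√249

8553815 542076
146335502108449 9273635639880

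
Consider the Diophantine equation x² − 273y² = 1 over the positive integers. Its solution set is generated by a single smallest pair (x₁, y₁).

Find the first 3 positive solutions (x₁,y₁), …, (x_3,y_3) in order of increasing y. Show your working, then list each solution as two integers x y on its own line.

727 44
1057057 63976
1536960151 93021060

[16; 1,1,10,1,1,32] for √273; ℓ=6 ⇒ convergent index 5
a_0=16:  p_0=16·1+0=16,  q_0=16·0+1=1
a_1=1:  p_1=1·16+1=17,  q_1=1·1+0=1
a_2=1:  p_2=1·17+16=33,  q_2=1·1+1=2
a_3=10:  p_3=10·33+17=347,  q_3=10·2+1=21
a_4=1:  p_4=1·347+33=380,  q_4=1·21+2=23
a_5=1:  p_5=1·380+347=727,  q_5=1·23+21=44
(x₁, y₁) = (727, 44);  727² − 273·44² = 1 ✓
(727+44√273)^2 = 1057057 + 63976√273
(727+44√273)^3 = 1536960151 + 93021060√273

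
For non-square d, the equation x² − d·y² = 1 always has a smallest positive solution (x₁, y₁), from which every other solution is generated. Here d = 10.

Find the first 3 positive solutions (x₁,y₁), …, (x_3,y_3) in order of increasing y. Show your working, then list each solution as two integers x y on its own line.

d=10: √d = [3; 6] (ℓ=1, odd), read p_1/q_1
k=0  a_k=3  p_k/q_k = 3/1
k=1  a_k=6  p_k/q_k = 19/6
fundamental: x₁=19, y₁=6  (since 361 − 10·36 = 1)
(x_2, y_2) = (19·19 + 10·6·6, 19·6 + 6·19) = (721, 228)
(x_3, y_3) = (19·721 + 10·6·228, 19·228 + 6·721) = (27379, 8658)

19 6
721 228
27379 8658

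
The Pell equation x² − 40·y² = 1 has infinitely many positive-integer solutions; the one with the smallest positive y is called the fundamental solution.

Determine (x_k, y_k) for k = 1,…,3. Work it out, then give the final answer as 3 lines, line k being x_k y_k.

√40 = [6; 3,12, …], period ℓ=2 (even) → k=1
a_0=6:  p_0=6·1+0=6,  q_0=6·0+1=1
a_1=3:  p_1=3·6+1=19,  q_1=3·1+0=3
(x₁, y₁) = (19, 3);  19² − 40·3² = 1 ✓
n=2: (19,3)∘(19,3) = (19·19+40·3·3, 19·3+3·19) = (721,114)
n=3: (721,114)∘(19,3) = (19·721+40·3·114, 19·114+3·721) = (27379,4329)

19 3
721 114
27379 4329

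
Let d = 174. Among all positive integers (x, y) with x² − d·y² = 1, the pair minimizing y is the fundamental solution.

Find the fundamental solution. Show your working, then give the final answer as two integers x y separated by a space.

√174 = [13; 5,4,5,26, …], period ℓ=4 (even) → k=3
step 0: (13, 1)  from 13·(1,0) + (0,1)
step 1: (66, 5)  from 5·(13,1) + (1,0)
step 2: (277, 21)  from 4·(66,5) + (13,1)
step 3: (1451, 110)  from 5·(277,21) + (66,5)
→ (1451, 110).  Check: 1451²=2105401, 174·110²=2105400, difference 1.

1451 110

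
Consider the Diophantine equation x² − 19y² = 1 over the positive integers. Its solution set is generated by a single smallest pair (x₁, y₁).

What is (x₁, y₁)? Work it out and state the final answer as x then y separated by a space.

170 39

√19 = [4; 2,1,3,1,2,8, …], period ℓ=6 (even) → k=5
step 0: (4, 1)  from 4·(1,0) + (0,1)
…
step 3: (48, 11)  from 3·(13,3) + (9,2)
step 4: (61, 14)  from 1·(48,11) + (13,3)
step 5: (170, 39)  from 2·(61,14) + (48,11)
→ (170, 39).  Check: 170²=28900, 19·39²=28899, difference 1.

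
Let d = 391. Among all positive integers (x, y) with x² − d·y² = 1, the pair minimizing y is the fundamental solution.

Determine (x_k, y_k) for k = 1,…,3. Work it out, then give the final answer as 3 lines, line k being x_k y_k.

7338680 371133
107712448284799 5447252648880
1580934379957370111960 79951288138564985667

√391 = [19; 1,3,2,2,1,…,3,1,38, …], period ℓ=16 (even) → k=15
i=0: a=19 ⇒ p=19, q=1
i=1: a=1 ⇒ p=20, q=1
i=2: a=3 ⇒ p=79, q=4
i=3: a=2 ⇒ p=178, q=9
i=4: a=2 ⇒ p=435, q=22
i=5: a=1 ⇒ p=613, q=31
i=6: a=1 ⇒ p=1048, q=53
i=7: a=2 ⇒ p=2709, q=137
i=8: a=19 ⇒ p=52519, q=2656
i=9: a=2 ⇒ p=107747, q=5449
i=10: a=1 ⇒ p=160266, q=8105
i=11: a=1 ⇒ p=268013, q=13554
…
i=13: a=2 ⇒ p=1660597, q=83980
i=14: a=3 ⇒ p=5678083, q=287153
i=15: a=1 ⇒ p=7338680, q=371133
fundamental: x₁=7338680, y₁=371133  (since 53856224142400 − 391·137739703689 = 1)
k=2:  x_2 = 7338680·7338680+391·371133·371133 = 107712448284799,  y_2 = 7338680·371133+371133·7338680 = 5447252648880
k=3:  x_3 = 7338680·107712448284799+391·371133·5447252648880 = 1580934379957370111960,  y_3 = 7338680·5447252648880+371133·107712448284799 = 79951288138564985667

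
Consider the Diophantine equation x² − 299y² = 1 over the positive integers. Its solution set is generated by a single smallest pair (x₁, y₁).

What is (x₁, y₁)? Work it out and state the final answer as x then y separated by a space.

√299 = [17; 3,2,3,34, …], period ℓ=4 (even) → k=3
k=0  a_k=17  p_k/q_k = 17/1
…
k=2  a_k=2  p_k/q_k = 121/7
k=3  a_k=3  p_k/q_k = 415/24
fundamental: x₁=415, y₁=24  (since 172225 − 299·576 = 1)

415 24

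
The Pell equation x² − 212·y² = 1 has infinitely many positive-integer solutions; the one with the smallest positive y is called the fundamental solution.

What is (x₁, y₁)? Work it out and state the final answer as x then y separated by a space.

√212 = [14; 1,1,3,1,1,…,1,1,28, …], period ℓ=14 (even) → k=13
step 0: (14, 1)  from 14·(1,0) + (0,1)
…
step 3: (102, 7)  from 3·(29,2) + (15,1)
…
step 7: (2417, 166)  from 6·(364,25) + (233,16)
…
step 9: (5198, 357)  from 1·(2781,191) + (2417,166)
…
step 12: (37114, 2549)  from 1·(29135,2001) + (7979,548)
step 13: (66249, 4550)  from 1·(37114,2549) + (29135,2001)
(x₁, y₁) = (66249, 4550);  66249² − 212·4550² = 1 ✓

66249 4550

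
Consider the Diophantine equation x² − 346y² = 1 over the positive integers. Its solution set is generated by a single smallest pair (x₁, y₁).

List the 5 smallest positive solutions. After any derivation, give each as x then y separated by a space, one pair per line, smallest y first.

17299 930
598510801 32176140
20707276675699 1113230090790
716430357827323201 38515534648976280
24787057499402451432499 1332560466672051244650

d=346: √d = [18; 1,1,1,1,36] (ℓ=5, odd), read p_9/q_9
a_0=18:  p_0=18·1+0=18,  q_0=18·0+1=1
a_1=1:  p_1=1·18+1=19,  q_1=1·1+0=1
a_2=1:  p_2=1·19+18=37,  q_2=1·1+1=2
a_3=1:  p_3=1·37+19=56,  q_3=1·2+1=3
a_4=1:  p_4=1·56+37=93,  q_4=1·3+2=5
a_5=36:  p_5=36·93+56=3404,  q_5=36·5+3=183
a_6=1:  p_6=1·3404+93=3497,  q_6=1·183+5=188
a_7=1:  p_7=1·3497+3404=6901,  q_7=1·188+183=371
a_8=1:  p_8=1·6901+3497=10398,  q_8=1·371+188=559
a_9=1:  p_9=1·10398+6901=17299,  q_9=1·559+371=930
(x₁, y₁) = (17299, 930);  17299² − 346·930² = 1 ✓
(x_2, y_2) = (17299·17299 + 346·930·930, 17299·930 + 930·17299) = (598510801, 32176140)
(x_3, y_3) = (17299·598510801 + 346·930·32176140, 17299·32176140 + 930·598510801) = (20707276675699, 1113230090790)
(x_4, y_4) = (17299·20707276675699 + 346·930·1113230090790, 17299·1113230090790 + 930·20707276675699) = (716430357827323201, 38515534648976280)
(x_5, y_5) = (17299·716430357827323201 + 346·930·38515534648976280, 17299·38515534648976280 + 930·716430357827323201) = (24787057499402451432499, 1332560466672051244650)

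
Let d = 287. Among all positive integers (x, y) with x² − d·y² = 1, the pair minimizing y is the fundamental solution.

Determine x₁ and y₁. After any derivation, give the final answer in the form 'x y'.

288 17

√287 → a₀=16, period (1,15,1,32); ℓ=4 even so k=3
k=0  a_k=16  p_k/q_k = 16/1
…
k=2  a_k=15  p_k/q_k = 271/16
k=3  a_k=1  p_k/q_k = 288/17
fundamental: x₁=288, y₁=17  (since 82944 − 287·289 = 1)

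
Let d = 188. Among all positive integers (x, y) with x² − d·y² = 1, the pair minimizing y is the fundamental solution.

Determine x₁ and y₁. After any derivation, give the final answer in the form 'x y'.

d=188: √d = [13; 1,2,2,6,2,2,1,26] (ℓ=8, even), read p_7/q_7
a_0=13:  p_0=13·1+0=13,  q_0=13·0+1=1
a_1=1:  p_1=1·13+1=14,  q_1=1·1+0=1
…
a_4=6:  p_4=6·96+41=617,  q_4=6·7+3=45
a_5=2:  p_5=2·617+96=1330,  q_5=2·45+7=97
a_6=2:  p_6=2·1330+617=3277,  q_6=2·97+45=239
a_7=1:  p_7=1·3277+1330=4607,  q_7=1·239+97=336
fundamental: x₁=4607, y₁=336  (since 21224449 − 188·112896 = 1)

4607 336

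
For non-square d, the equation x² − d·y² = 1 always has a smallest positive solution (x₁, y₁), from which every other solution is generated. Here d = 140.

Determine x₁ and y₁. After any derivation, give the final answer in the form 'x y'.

71 6

√140 → a₀=11, period (1,4,1,22); ℓ=4 even so k=3
a_0=11:  p_0=11·1+0=11,  q_0=11·0+1=1
…
a_2=4:  p_2=4·12+11=59,  q_2=4·1+1=5
a_3=1:  p_3=1·59+12=71,  q_3=1·5+1=6
(x₁, y₁) = (71, 6);  71² − 140·6² = 1 ✓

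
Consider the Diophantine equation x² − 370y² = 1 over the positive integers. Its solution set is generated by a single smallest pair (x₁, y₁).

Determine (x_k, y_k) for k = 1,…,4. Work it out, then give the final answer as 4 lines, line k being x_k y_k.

213859 11118
91471343761 4755368724
39123940210553539 2033956799880714
16734013458886067250241 869959934526623861928

d=370: √d = [19; 4,4,38] (ℓ=3, odd), read p_5/q_5
i=0: a=19 ⇒ p=19, q=1
i=1: a=4 ⇒ p=77, q=4
i=2: a=4 ⇒ p=327, q=17
…
i=4: a=4 ⇒ p=50339, q=2617
i=5: a=4 ⇒ p=213859, q=11118
fundamental: x₁=213859, y₁=11118  (since 45735671881 − 370·123609924 = 1)
k=2:  x_2 = 213859·213859+370·11118·11118 = 91471343761,  y_2 = 213859·11118+11118·213859 = 4755368724
k=3:  x_3 = 213859·91471343761+370·11118·4755368724 = 39123940210553539,  y_3 = 213859·4755368724+11118·91471343761 = 2033956799880714
k=4:  x_4 = 213859·39123940210553539+370·11118·2033956799880714 = 16734013458886067250241,  y_4 = 213859·2033956799880714+11118·39123940210553539 = 869959934526623861928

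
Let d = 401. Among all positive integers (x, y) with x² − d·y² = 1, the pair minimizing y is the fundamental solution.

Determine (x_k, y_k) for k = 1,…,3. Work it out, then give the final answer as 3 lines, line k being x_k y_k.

[20; 40] for √401; ℓ=1 ⇒ convergent index 1
step 0: (20, 1)  from 20·(1,0) + (0,1)
step 1: (801, 40)  from 40·(20,1) + (1,0)
→ (801, 40).  Check: 801²=641601, 401·40²=641600, difference 1.
(x_2, y_2) = (801·801 + 401·40·40, 801·40 + 40·801) = (1283201, 64080)
(x_3, y_3) = (801·1283201 + 401·40·64080, 801·64080 + 40·1283201) = (2055687201, 102656120)

801 40
1283201 64080
2055687201 102656120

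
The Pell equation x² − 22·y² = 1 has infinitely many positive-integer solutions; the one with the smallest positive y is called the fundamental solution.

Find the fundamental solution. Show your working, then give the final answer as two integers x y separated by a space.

d=22: √d = [4; 1,2,4,2,1,8] (ℓ=6, even), read p_5/q_5
a_0=4:  p_0=4·1+0=4,  q_0=4·0+1=1
…
a_4=2:  p_4=2·61+14=136,  q_4=2·13+3=29
a_5=1:  p_5=1·136+61=197,  q_5=1·29+13=42
fundamental: x₁=197, y₁=42  (since 38809 − 22·1764 = 1)

197 42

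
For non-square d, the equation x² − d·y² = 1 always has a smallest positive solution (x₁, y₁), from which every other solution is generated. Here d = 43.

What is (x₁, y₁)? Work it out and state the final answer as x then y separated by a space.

d=43: √d = [6; 1,1,3,1,5,1,3,1,1,12] (ℓ=10, even), read p_9/q_9
step 0: (6, 1)  from 6·(1,0) + (0,1)
step 1: (7, 1)  from 1·(6,1) + (1,0)
step 2: (13, 2)  from 1·(7,1) + (6,1)
step 3: (46, 7)  from 3·(13,2) + (7,1)
step 4: (59, 9)  from 1·(46,7) + (13,2)
step 5: (341, 52)  from 5·(59,9) + (46,7)
step 6: (400, 61)  from 1·(341,52) + (59,9)
step 7: (1541, 235)  from 3·(400,61) + (341,52)
step 8: (1941, 296)  from 1·(1541,235) + (400,61)
step 9: (3482, 531)  from 1·(1941,296) + (1541,235)
→ (3482, 531).  Check: 3482²=12124324, 43·531²=12124323, difference 1.

3482 531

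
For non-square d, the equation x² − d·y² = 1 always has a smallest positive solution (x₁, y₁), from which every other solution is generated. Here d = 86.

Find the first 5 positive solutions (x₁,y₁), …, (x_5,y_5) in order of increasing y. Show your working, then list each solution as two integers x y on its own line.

10405 1122
216528049 23348820
4505948689285 485888943078
93768792007492801 10111348882104360
1951328557169976499525 210417169750702788522

d=86: √d = [9; 3,1,1,1,8,1,1,1,3,18] (ℓ=10, even), read p_9/q_9
a_0=9:  p_0=9·1+0=9,  q_0=9·0+1=1
…
a_5=8:  p_5=8·102+65=881,  q_5=8·11+7=95
a_6=1:  p_6=1·881+102=983,  q_6=1·95+11=106
…
a_8=1:  p_8=1·1864+983=2847,  q_8=1·201+106=307
a_9=3:  p_9=3·2847+1864=10405,  q_9=3·307+201=1122
(x₁, y₁) = (10405, 1122);  10405² − 86·1122² = 1 ✓
(10405+1122√86)^2 = 216528049 + 23348820√86
(10405+1122√86)^3 = 4505948689285 + 485888943078√86
(10405+1122√86)^4 = 93768792007492801 + 10111348882104360√86
(10405+1122√86)^5 = 1951328557169976499525 + 210417169750702788522√86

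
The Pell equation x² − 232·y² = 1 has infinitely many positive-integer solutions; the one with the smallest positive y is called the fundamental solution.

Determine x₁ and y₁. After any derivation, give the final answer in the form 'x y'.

19603 1287

[15; 4,3,7,3,4,30] for √232; ℓ=6 ⇒ convergent index 5
i=0: a=15 ⇒ p=15, q=1
…
i=3: a=7 ⇒ p=1447, q=95
i=4: a=3 ⇒ p=4539, q=298
i=5: a=4 ⇒ p=19603, q=1287
fundamental: x₁=19603, y₁=1287  (since 384277609 − 232·1656369 = 1)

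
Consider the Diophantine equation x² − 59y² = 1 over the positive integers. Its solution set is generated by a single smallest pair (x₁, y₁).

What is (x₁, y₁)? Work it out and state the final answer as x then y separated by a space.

530 69

√59 → a₀=7, period (1,2,7,2,1,14); ℓ=6 even so k=5
i=0: a=7 ⇒ p=7, q=1
i=1: a=1 ⇒ p=8, q=1
i=2: a=2 ⇒ p=23, q=3
…
i=4: a=2 ⇒ p=361, q=47
i=5: a=1 ⇒ p=530, q=69
→ (530, 69).  Check: 530²=280900, 59·69²=280899, difference 1.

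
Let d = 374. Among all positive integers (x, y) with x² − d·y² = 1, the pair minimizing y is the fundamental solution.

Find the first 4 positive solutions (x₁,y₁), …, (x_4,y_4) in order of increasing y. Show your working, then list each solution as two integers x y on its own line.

3365 174
22646449 1171020
152410598405 7880964426
1025723304619201 53038889415960

d=374: √d = [19; 2,1,18,1,2,38] (ℓ=6, even), read p_5/q_5
k=0  a_k=19  p_k/q_k = 19/1
k=1  a_k=2  p_k/q_k = 39/2
k=2  a_k=1  p_k/q_k = 58/3
k=3  a_k=18  p_k/q_k = 1083/56
k=4  a_k=1  p_k/q_k = 1141/59
k=5  a_k=2  p_k/q_k = 3365/174
(x₁, y₁) = (3365, 174);  3365² − 374·174² = 1 ✓
(3365+174√374)^2 = 22646449 + 1171020√374
(3365+174√374)^3 = 152410598405 + 7880964426√374
(3365+174√374)^4 = 1025723304619201 + 53038889415960√374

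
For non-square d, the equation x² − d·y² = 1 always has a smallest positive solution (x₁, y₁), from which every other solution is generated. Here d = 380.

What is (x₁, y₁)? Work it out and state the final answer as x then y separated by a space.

39 2

d=380: √d = [19; 2,38] (ℓ=2, even), read p_1/q_1
k=0  a_k=19  p_k/q_k = 19/1
k=1  a_k=2  p_k/q_k = 39/2
(x₁, y₁) = (39, 2);  39² − 380·2² = 1 ✓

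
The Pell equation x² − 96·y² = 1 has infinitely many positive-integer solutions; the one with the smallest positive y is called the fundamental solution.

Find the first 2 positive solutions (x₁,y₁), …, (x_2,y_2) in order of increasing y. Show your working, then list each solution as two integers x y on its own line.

d=96: √d = [9; 1,3,1,18] (ℓ=4, even), read p_3/q_3
a_0=9:  p_0=9·1+0=9,  q_0=9·0+1=1
a_1=1:  p_1=1·9+1=10,  q_1=1·1+0=1
a_2=3:  p_2=3·10+9=39,  q_2=3·1+1=4
a_3=1:  p_3=1·39+10=49,  q_3=1·4+1=5
fundamental: x₁=49, y₁=5  (since 2401 − 96·25 = 1)
(49+5√96)^2 = 4801 + 490√96

49 5
4801 490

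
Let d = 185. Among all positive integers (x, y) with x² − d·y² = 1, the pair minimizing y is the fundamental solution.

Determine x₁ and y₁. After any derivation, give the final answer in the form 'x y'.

d=185: √d = [13; 1,1,1,1,26] (ℓ=5, odd), read p_9/q_9
a_0=13:  p_0=13·1+0=13,  q_0=13·0+1=1
a_1=1:  p_1=1·13+1=14,  q_1=1·1+0=1
a_2=1:  p_2=1·14+13=27,  q_2=1·1+1=2
a_3=1:  p_3=1·27+14=41,  q_3=1·2+1=3
a_4=1:  p_4=1·41+27=68,  q_4=1·3+2=5
a_5=26:  p_5=26·68+41=1809,  q_5=26·5+3=133
a_6=1:  p_6=1·1809+68=1877,  q_6=1·133+5=138
…
a_8=1:  p_8=1·3686+1877=5563,  q_8=1·271+138=409
a_9=1:  p_9=1·5563+3686=9249,  q_9=1·409+271=680
→ (9249, 680).  Check: 9249²=85544001, 185·680²=85544000, difference 1.

9249 680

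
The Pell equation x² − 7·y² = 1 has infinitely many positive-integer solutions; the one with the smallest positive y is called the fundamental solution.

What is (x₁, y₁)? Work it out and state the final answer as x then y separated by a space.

√7 → a₀=2, period (1,1,1,4); ℓ=4 even so k=3
i=0: a=2 ⇒ p=2, q=1
i=1: a=1 ⇒ p=3, q=1
i=2: a=1 ⇒ p=5, q=2
i=3: a=1 ⇒ p=8, q=3
(x₁, y₁) = (8, 3);  8² − 7·3² = 1 ✓

8 3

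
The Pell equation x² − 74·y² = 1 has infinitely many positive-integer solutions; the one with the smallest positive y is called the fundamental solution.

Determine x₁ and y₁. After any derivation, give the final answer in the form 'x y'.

3699 430

√74 = [8; 1,1,1,1,16, …], period ℓ=5 (odd) → k=9
step 0: (8, 1)  from 8·(1,0) + (0,1)
…
step 2: (17, 2)  from 1·(9,1) + (8,1)
…
step 5: (714, 83)  from 16·(43,5) + (26,3)
…
step 7: (1471, 171)  from 1·(757,88) + (714,83)
step 8: (2228, 259)  from 1·(1471,171) + (757,88)
step 9: (3699, 430)  from 1·(2228,259) + (1471,171)
→ (3699, 430).  Check: 3699²=13682601, 74·430²=13682600, difference 1.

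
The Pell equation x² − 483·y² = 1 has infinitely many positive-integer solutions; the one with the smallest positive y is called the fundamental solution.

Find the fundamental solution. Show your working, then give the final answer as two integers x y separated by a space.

22 1

d=483: √d = [21; 1,42] (ℓ=2, even), read p_1/q_1
i=0: a=21 ⇒ p=21, q=1
i=1: a=1 ⇒ p=22, q=1
(x₁, y₁) = (22, 1);  22² − 483·1² = 1 ✓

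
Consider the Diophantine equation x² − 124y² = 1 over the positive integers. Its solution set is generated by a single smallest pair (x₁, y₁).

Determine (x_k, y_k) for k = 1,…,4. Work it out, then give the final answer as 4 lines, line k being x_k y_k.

4620799 414960
42703566796801 3834893506080
394649197502177907199 35440544156001500880
3647189234337689639247667201 327527261991011323636100160

√124 → a₀=11, period (7,2,1,1,1,…,2,7,22); ℓ=16 even so k=15
k=0  a_k=11  p_k/q_k = 11/1
…
k=2  a_k=2  p_k/q_k = 167/15
k=3  a_k=1  p_k/q_k = 245/22
k=4  a_k=1  p_k/q_k = 412/37
k=5  a_k=1  p_k/q_k = 657/59
k=6  a_k=3  p_k/q_k = 2383/214
k=7  a_k=1  p_k/q_k = 3040/273
k=8  a_k=4  p_k/q_k = 14543/1306
k=9  a_k=1  p_k/q_k = 17583/1579
…
k=11  a_k=1  p_k/q_k = 84875/7622
k=12  a_k=1  p_k/q_k = 152167/13665
…
k=14  a_k=2  p_k/q_k = 626251/56239
k=15  a_k=7  p_k/q_k = 4620799/414960
(x₁, y₁) = (4620799, 414960);  4620799² − 124·414960² = 1 ✓
(x_2, y_2) = (4620799·4620799 + 124·414960·414960, 4620799·414960 + 414960·4620799) = (42703566796801, 3834893506080)
(x_3, y_3) = (4620799·42703566796801 + 124·414960·3834893506080, 4620799·3834893506080 + 414960·42703566796801) = (394649197502177907199, 35440544156001500880)
(x_4, y_4) = (4620799·394649197502177907199 + 124·414960·35440544156001500880, 4620799·35440544156001500880 + 414960·394649197502177907199) = (3647189234337689639247667201, 327527261991011323636100160)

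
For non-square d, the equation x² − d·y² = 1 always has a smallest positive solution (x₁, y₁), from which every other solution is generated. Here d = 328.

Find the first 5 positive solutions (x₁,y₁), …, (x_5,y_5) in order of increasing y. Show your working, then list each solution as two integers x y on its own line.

163 9
53137 2934
17322499 956475
5647081537 311807916
1840931258563 101648424141

[18; 9,36] for √328; ℓ=2 ⇒ convergent index 1
k=0  a_k=18  p_k/q_k = 18/1
k=1  a_k=9  p_k/q_k = 163/9
→ (163, 9).  Check: 163²=26569, 328·9²=26568, difference 1.
(x_2, y_2) = (163·163 + 328·9·9, 163·9 + 9·163) = (53137, 2934)
(x_3, y_3) = (163·53137 + 328·9·2934, 163·2934 + 9·53137) = (17322499, 956475)
(x_4, y_4) = (163·17322499 + 328·9·956475, 163·956475 + 9·17322499) = (5647081537, 311807916)
(x_5, y_5) = (163·5647081537 + 328·9·311807916, 163·311807916 + 9·5647081537) = (1840931258563, 101648424141)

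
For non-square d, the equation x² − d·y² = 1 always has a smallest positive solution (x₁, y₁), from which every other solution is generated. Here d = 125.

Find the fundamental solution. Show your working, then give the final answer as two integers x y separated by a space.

√125 → a₀=11, period (5,1,1,5,22); ℓ=5 odd so k=9
a_0=11:  p_0=11·1+0=11,  q_0=11·0+1=1
a_1=5:  p_1=5·11+1=56,  q_1=5·1+0=5
…
a_4=5:  p_4=5·123+67=682,  q_4=5·11+6=61
a_5=22:  p_5=22·682+123=15127,  q_5=22·61+11=1353
…
a_7=1:  p_7=1·76317+15127=91444,  q_7=1·6826+1353=8179
a_8=1:  p_8=1·91444+76317=167761,  q_8=1·8179+6826=15005
a_9=5:  p_9=5·167761+91444=930249,  q_9=5·15005+8179=83204
fundamental: x₁=930249, y₁=83204  (since 865363202001 − 125·6922905616 = 1)

930249 83204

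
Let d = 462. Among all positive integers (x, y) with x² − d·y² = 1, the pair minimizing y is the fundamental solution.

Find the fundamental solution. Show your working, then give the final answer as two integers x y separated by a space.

√462 = [21; 2,42, …], period ℓ=2 (even) → k=1
k=0  a_k=21  p_k/q_k = 21/1
k=1  a_k=2  p_k/q_k = 43/2
→ (43, 2).  Check: 43²=1849, 462·2²=1848, difference 1.

43 2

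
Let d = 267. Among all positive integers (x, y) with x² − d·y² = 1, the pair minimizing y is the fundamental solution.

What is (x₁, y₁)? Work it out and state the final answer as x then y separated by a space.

√267 → a₀=16, period (2,1,15,1,2,32); ℓ=6 even so k=5
step 0: (16, 1)  from 16·(1,0) + (0,1)
…
step 2: (49, 3)  from 1·(33,2) + (16,1)
step 3: (768, 47)  from 15·(49,3) + (33,2)
step 4: (817, 50)  from 1·(768,47) + (49,3)
step 5: (2402, 147)  from 2·(817,50) + (768,47)
fundamental: x₁=2402, y₁=147  (since 5769604 − 267·21609 = 1)

2402 147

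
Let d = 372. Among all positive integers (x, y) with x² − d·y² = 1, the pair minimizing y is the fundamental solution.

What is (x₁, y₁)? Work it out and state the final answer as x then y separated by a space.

√372 = [19; 3,2,12,2,3,38, …], period ℓ=6 (even) → k=5
step 0: (19, 1)  from 19·(1,0) + (0,1)
…
step 2: (135, 7)  from 2·(58,3) + (19,1)
…
step 4: (3491, 181)  from 2·(1678,87) + (135,7)
step 5: (12151, 630)  from 3·(3491,181) + (1678,87)
(x₁, y₁) = (12151, 630);  12151² − 372·630² = 1 ✓

12151 630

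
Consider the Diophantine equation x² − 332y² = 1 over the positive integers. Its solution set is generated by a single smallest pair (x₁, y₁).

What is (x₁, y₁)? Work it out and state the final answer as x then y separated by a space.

13447 738

d=332: √d = [18; 4,1,1,8,1,1,4,36] (ℓ=8, even), read p_7/q_7
i=0: a=18 ⇒ p=18, q=1
…
i=4: a=8 ⇒ p=1403, q=77
…
i=6: a=1 ⇒ p=2970, q=163
i=7: a=4 ⇒ p=13447, q=738
(x₁, y₁) = (13447, 738);  13447² − 332·738² = 1 ✓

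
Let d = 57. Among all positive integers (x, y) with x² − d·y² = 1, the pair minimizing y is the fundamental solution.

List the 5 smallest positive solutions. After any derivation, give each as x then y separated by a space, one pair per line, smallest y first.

d=57: √d = [7; 1,1,4,1,1,14] (ℓ=6, even), read p_5/q_5
step 0: (7, 1)  from 7·(1,0) + (0,1)
step 1: (8, 1)  from 1·(7,1) + (1,0)
step 2: (15, 2)  from 1·(8,1) + (7,1)
…
step 4: (83, 11)  from 1·(68,9) + (15,2)
step 5: (151, 20)  from 1·(83,11) + (68,9)
→ (151, 20).  Check: 151²=22801, 57·20²=22800, difference 1.
n=2: (151,20)∘(151,20) = (151·151+57·20·20, 151·20+20·151) = (45601,6040)
n=3: (45601,6040)∘(151,20) = (151·45601+57·20·6040, 151·6040+20·45601) = (13771351,1824060)
n=4: (13771351,1824060)∘(151,20) = (151·13771351+57·20·1824060, 151·1824060+20·13771351) = (4158902401,550860080)
n=5: (4158902401,550860080)∘(151,20) = (151·4158902401+57·20·550860080, 151·550860080+20·4158902401) = (1255974753751,166357920100)

151 20
45601 6040
13771351 1824060
4158902401 550860080
1255974753751 166357920100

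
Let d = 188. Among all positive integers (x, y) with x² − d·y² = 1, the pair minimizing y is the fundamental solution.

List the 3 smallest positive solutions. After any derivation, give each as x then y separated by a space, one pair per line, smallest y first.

√188 = [13; 1,2,2,6,2,2,1,26, …], period ℓ=8 (even) → k=7
i=0: a=13 ⇒ p=13, q=1
i=1: a=1 ⇒ p=14, q=1
…
i=3: a=2 ⇒ p=96, q=7
i=4: a=6 ⇒ p=617, q=45
…
i=6: a=2 ⇒ p=3277, q=239
i=7: a=1 ⇒ p=4607, q=336
(x₁, y₁) = (4607, 336);  4607² − 188·336² = 1 ✓
(x_2, y_2) = (4607·4607 + 188·336·336, 4607·336 + 336·4607) = (42448897, 3095904)
(x_3, y_3) = (4607·42448897 + 188·336·3095904, 4607·3095904 + 336·42448897) = (391124132351, 28525659120)

4607 336
42448897 3095904
391124132351 28525659120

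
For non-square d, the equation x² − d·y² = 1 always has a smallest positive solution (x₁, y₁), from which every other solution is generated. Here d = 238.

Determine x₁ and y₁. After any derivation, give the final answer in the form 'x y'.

d=238: √d = [15; 2,2,1,14,1,2,2,30] (ℓ=8, even), read p_7/q_7
a_0=15:  p_0=15·1+0=15,  q_0=15·0+1=1
a_1=2:  p_1=2·15+1=31,  q_1=2·1+0=2
a_2=2:  p_2=2·31+15=77,  q_2=2·2+1=5
a_3=1:  p_3=1·77+31=108,  q_3=1·5+2=7
a_4=14:  p_4=14·108+77=1589,  q_4=14·7+5=103
a_5=1:  p_5=1·1589+108=1697,  q_5=1·103+7=110
a_6=2:  p_6=2·1697+1589=4983,  q_6=2·110+103=323
a_7=2:  p_7=2·4983+1697=11663,  q_7=2·323+110=756
fundamental: x₁=11663, y₁=756  (since 136025569 − 238·571536 = 1)

11663 756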